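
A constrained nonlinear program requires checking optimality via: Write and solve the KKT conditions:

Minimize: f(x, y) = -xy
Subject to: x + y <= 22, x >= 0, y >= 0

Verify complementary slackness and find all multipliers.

Problem: min -xy s.t. x + y <= 22 (multiplier lambda), x >= 0 (mu_x), y >= 0 (mu_y)
KKT stationarity: -y + lambda - mu_x = 0, -x + lambda - mu_y = 0, with lambda, mu_x, mu_y >= 0
Complementary slackness: lambda*(x + y - 22) = 0, mu_x*x = 0, mu_y*y = 0
If lambda = 0: y = -mu_x <= 0 and x = -mu_y <= 0 force x = y = 0 with f = 0; but x = y = 11 is feasible with f = -121 < 0, so this is not the minimum. Hence lambda > 0 and x + y = 22.
Try x > 0, y > 0 (so mu_x = mu_y = 0): y = lambda, x = lambda => x = y = lambda
x + y = 22 => 2*lambda = 22 => lambda = 11
x* = y* = 11 > 0, consistent with mu_x = mu_y = 0.
(Any feasible point with x = 0 or y = 0 has f = 0 > -121, so the minimum is not on those boundaries.)
min(-xy) = -121 (i.e. max xy = 121)
Multipliers: lambda = 11, mu_x = 0, mu_y = 0
Complementary slackness: lambda*(x + y - 22) = 11*(11 + 11 - 22) = 0, mu_x*x = 0*11 = 0, mu_y*y = 0*11 = 0. Satisfied.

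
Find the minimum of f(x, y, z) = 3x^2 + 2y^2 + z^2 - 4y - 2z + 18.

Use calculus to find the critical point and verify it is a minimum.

f(x,y,z) = 3x^2 + 2y^2 + z^2 - 4y - 2z + 18
df/dx = 6x + (0) = 0 => x = 0
df/dy = 4y + (-4) = 0 => y = 1
df/dz = 2z + (-2) = 0 => z = 1
f(0,1,1) = 3*(0)^2 + 2*(1)^2 + 1*(1)^2 + -4*(1) + -2*(1) + 18 = 15
Hessian is diagonal with entries 6, 4, 2 > 0, confirmed minimum.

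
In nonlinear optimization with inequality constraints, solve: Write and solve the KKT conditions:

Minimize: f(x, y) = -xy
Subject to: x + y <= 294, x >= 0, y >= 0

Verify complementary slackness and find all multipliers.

Problem: min -xy s.t. x + y <= 294 (multiplier lambda), x >= 0 (mu_x), y >= 0 (mu_y)
KKT stationarity: -y + lambda - mu_x = 0, -x + lambda - mu_y = 0, with lambda, mu_x, mu_y >= 0
Complementary slackness: lambda*(x + y - 294) = 0, mu_x*x = 0, mu_y*y = 0
If lambda = 0: y = -mu_x <= 0 and x = -mu_y <= 0 force x = y = 0 with f = 0; but x = y = 147 is feasible with f = -21609 < 0, so this is not the minimum. Hence lambda > 0 and x + y = 294.
Try x > 0, y > 0 (so mu_x = mu_y = 0): y = lambda, x = lambda => x = y = lambda
x + y = 294 => 2*lambda = 294 => lambda = 147
x* = y* = 147 > 0, consistent with mu_x = mu_y = 0.
(Any feasible point with x = 0 or y = 0 has f = 0 > -21609, so the minimum is not on those boundaries.)
min(-xy) = -21609 (i.e. max xy = 21609)
Multipliers: lambda = 147, mu_x = 0, mu_y = 0
Complementary slackness: lambda*(x + y - 294) = 147*(147 + 147 - 294) = 0, mu_x*x = 0*147 = 0, mu_y*y = 0*147 = 0. Satisfied.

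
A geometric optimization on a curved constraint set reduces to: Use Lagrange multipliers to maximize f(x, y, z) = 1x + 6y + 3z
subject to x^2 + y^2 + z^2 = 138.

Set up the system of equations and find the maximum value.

Lagrange conditions: 1 = 2*lambda*x, 6 = 2*lambda*y, 3 = 2*lambda*z
So x:1 = y:6 = z:3, i.e. x = 1t, y = 6t, z = 3t
Constraint: t^2*(1^2 + 6^2 + 3^2) = 138
  t^2 * 46 = 138  =>  t = sqrt(3)
Maximum = 1*1t + 6*6t + 3*3t = 46*sqrt(3) = sqrt(6348)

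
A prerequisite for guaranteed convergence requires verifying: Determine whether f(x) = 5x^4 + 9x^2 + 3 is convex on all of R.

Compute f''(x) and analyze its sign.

f(x) = 5x^4 + 9x^2 + 3
f'(x) = 20x^3 + 18x
f''(x) = 60x^2 + 18
f''(x) = 60x^2 + 18 >= 18 > 0 for all x
Therefore, f is convex on R.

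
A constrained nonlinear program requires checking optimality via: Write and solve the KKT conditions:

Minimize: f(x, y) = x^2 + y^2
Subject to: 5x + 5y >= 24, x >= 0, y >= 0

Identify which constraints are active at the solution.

KKT conditions for min x^2 + y^2 s.t. 5x + 5y >= 24, x >= 0, y >= 0:
Stationarity: 2x = mu*5 + mu_x, 2y = mu*5 + mu_y, with mu, mu_x, mu_y >= 0
Complementary slackness: mu*(5x + 5y - 24) = 0, mu_x*x = 0, mu_y*y = 0
(0, 0) is infeasible (5*0 + 5*0 < 24), so if mu = 0 stationarity would force x = mu_x/2 >= 0, y = mu_y/2 >= 0 with mu_x*x = mu_y*y = 0, i.e. x = y = 0: contradiction. Hence mu > 0 and 5x + 5y = 24 is active.
Try x > 0, y > 0 (so mu_x = mu_y = 0): x = 5*mu/2, y = 5*mu/2
Substitute: 5*(5*mu/2) + 5*(5*mu/2) = 24
  mu*50/2 = 24 => mu = 24/25
x* = 12/5 > 0, y* = 12/5 > 0, consistent with mu_x = mu_y = 0.
f is convex and the constraints are linear, so this KKT point is the global minimum.
f* = 288/25
Active constraints: 5x + 5y >= 24 (holds with equality, mu = 24/25 > 0); x >= 0 and y >= 0 are inactive (mu_x = mu_y = 0).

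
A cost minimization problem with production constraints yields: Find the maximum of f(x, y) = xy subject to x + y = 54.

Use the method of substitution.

Substitute y = 54 - x into f(x,y) = xy:
g(x) = x(54 - x) = 54x - x^2
g'(x) = 54 - 2x = 0  =>  x = 27
y = 54 - 27 = 27
Maximum value = 27 * 27 = 729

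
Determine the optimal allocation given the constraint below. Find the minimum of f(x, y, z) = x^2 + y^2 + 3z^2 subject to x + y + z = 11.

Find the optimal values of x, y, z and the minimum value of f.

Using Lagrange multipliers on f = x^2 + y^2 + 3z^2 with constraint x + y + z = 11:
Conditions: 2*1*x = lambda, 2*1*y = lambda, 2*3*z = lambda
So x = lambda/2, y = lambda/2, z = lambda/6
Substituting into constraint: lambda * (7/6) = 11
lambda = 66/7
x = 33/7, y = 33/7, z = 11/7
Minimum value = 363/7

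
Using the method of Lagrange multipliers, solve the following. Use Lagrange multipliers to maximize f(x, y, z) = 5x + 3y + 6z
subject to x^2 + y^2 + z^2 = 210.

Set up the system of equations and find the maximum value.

Lagrange conditions: 5 = 2*lambda*x, 3 = 2*lambda*y, 6 = 2*lambda*z
So x:5 = y:3 = z:6, i.e. x = 5t, y = 3t, z = 6t
Constraint: t^2*(5^2 + 3^2 + 6^2) = 210
  t^2 * 70 = 210  =>  t = sqrt(3)
Maximum = 5*5t + 3*3t + 6*6t = 70*sqrt(3) = sqrt(14700)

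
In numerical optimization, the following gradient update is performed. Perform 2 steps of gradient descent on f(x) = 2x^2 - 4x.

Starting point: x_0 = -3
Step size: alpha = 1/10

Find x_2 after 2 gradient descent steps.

f(x) = 2x^2 - 4x, f'(x) = 4x + (-4)
Step 1: f'(-3) = -16, x_1 = -3 - 1/10 * -16 = -7/5
Step 2: f'(-7/5) = -48/5, x_2 = -7/5 - 1/10 * -48/5 = -11/25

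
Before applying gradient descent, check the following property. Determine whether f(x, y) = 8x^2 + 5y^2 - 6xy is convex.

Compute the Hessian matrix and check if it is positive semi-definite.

f(x,y) = 8x^2 + 5y^2 - 6xy
Hessian H = [[16, -6], [-6, 10]]
trace(H) = 26, det(H) = 124
Eigenvalues: (26 +/- sqrt(180)) / 2 = 19.71, 6.292
Since both eigenvalues > 0, f is convex.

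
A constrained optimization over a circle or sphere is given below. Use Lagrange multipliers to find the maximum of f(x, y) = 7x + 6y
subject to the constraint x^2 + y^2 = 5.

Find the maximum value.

Set up Lagrange conditions: grad f = lambda * grad g
  7 = 2*lambda*x
  6 = 2*lambda*y
From these: x/y = 7/6, so x = 7t, y = 6t for some t.
Substitute into constraint: (7t)^2 + (6t)^2 = 5
  t^2 * 85 = 5
  t = sqrt(5/85)
Maximum = 7*x + 6*y = (7^2 + 6^2)*t = 85 * sqrt(5/85) = sqrt(425)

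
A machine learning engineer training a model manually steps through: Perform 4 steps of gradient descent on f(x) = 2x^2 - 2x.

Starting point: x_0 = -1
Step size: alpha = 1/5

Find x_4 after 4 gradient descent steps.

f(x) = 2x^2 - 2x, f'(x) = 4x + (-2)
Step 1: f'(-1) = -6, x_1 = -1 - 1/5 * -6 = 1/5
Step 2: f'(1/5) = -6/5, x_2 = 1/5 - 1/5 * -6/5 = 11/25
Step 3: f'(11/25) = -6/25, x_3 = 11/25 - 1/5 * -6/25 = 61/125
Step 4: f'(61/125) = -6/125, x_4 = 61/125 - 1/5 * -6/125 = 311/625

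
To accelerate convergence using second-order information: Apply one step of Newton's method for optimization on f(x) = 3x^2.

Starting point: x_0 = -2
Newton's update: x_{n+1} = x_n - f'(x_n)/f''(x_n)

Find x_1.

f(x) = 3x^2
f'(x) = 6x + (0), f''(x) = 6
Newton step: x_1 = x_0 - f'(x_0)/f''(x_0)
f'(-2) = -12
x_1 = -2 - -12/6 = 0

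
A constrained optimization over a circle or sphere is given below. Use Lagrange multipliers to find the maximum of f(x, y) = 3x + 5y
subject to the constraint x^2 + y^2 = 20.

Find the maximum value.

Set up Lagrange conditions: grad f = lambda * grad g
  3 = 2*lambda*x
  5 = 2*lambda*y
From these: x/y = 3/5, so x = 3t, y = 5t for some t.
Substitute into constraint: (3t)^2 + (5t)^2 = 20
  t^2 * 34 = 20
  t = sqrt(20/34)
Maximum = 3*x + 5*y = (3^2 + 5^2)*t = 34 * sqrt(20/34) = sqrt(680)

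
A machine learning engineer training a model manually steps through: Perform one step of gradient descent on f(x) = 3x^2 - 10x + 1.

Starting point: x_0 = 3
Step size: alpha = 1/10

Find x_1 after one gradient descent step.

f(x) = 3x^2 - 10x + 1
f'(x) = 6x - 10
f'(3) = 6*3 + (-10) = 8
x_1 = x_0 - alpha * f'(x_0) = 3 - 1/10 * 8 = 11/5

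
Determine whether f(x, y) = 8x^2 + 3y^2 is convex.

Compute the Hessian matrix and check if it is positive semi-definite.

f(x,y) = 8x^2 + 3y^2
Hessian H = [[16, 0], [0, 6]]
trace(H) = 22, det(H) = 96
Eigenvalues: (22 +/- sqrt(100)) / 2 = 16, 6
Since both eigenvalues > 0, f is convex.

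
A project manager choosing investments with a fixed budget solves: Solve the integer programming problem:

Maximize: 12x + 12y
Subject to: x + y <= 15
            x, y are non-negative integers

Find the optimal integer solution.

Objective: 12x + 12y, constraint: x + y <= 15
Coefficient of x is 12 >= coefficient of y is 12, so allocate the entire budget to x.
Optimal: x = 15, y = 0, value = 180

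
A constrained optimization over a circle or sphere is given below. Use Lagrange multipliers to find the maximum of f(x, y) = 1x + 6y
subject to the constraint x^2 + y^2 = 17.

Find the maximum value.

Set up Lagrange conditions: grad f = lambda * grad g
  1 = 2*lambda*x
  6 = 2*lambda*y
From these: x/y = 1/6, so x = 1t, y = 6t for some t.
Substitute into constraint: (1t)^2 + (6t)^2 = 17
  t^2 * 37 = 17
  t = sqrt(17/37)
Maximum = 1*x + 6*y = (1^2 + 6^2)*t = 37 * sqrt(17/37) = sqrt(629)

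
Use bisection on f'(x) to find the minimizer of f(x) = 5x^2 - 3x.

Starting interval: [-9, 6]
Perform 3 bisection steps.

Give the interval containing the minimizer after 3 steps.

Finding critical point of f(x) = 5x^2 - 3x using bisection on f'(x) = 10x + -3.
f'(x) = 0 when x = 3/10.
Starting interval: [-9, 6]
Step 1: mid = -3/2, f'(mid) = -18, new interval = [-3/2, 6]
Step 2: mid = 9/4, f'(mid) = 39/2, new interval = [-3/2, 9/4]
Step 3: mid = 3/8, f'(mid) = 3/4, new interval = [-3/2, 3/8]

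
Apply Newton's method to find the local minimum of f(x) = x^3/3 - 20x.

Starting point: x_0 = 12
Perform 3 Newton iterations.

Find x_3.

f(x) = x^3/3 - 20x
f'(x) = x^2 - 20, f''(x) = 2x
Newton update: x_{n+1} = x_n - (x_n^2 - 20)/(2*x_n)
Step 1: x_0 = 12, f'=124, f''=24, x_1 = 41/6
Step 2: x_1 = 41/6, f'=961/36, f''=41/3, x_2 = 2401/492
Step 3: x_2 = 2401/492, f'=923521/242064, f''=2401/246, x_3 = 10606081/2362584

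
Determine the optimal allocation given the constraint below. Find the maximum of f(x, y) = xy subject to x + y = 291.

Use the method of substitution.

Substitute y = 291 - x into f(x,y) = xy:
g(x) = x(291 - x) = 291x - x^2
g'(x) = 291 - 2x = 0  =>  x = 291/2
y = 291 - 291/2 = 291/2
Maximum value = (291/2) * (291/2) = 84681/4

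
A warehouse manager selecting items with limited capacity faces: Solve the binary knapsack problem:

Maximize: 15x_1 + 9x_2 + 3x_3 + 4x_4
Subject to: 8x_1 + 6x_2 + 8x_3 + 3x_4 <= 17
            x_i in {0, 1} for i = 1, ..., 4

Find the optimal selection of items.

Items: item 1 (v=15, w=8), item 2 (v=9, w=6), item 3 (v=3, w=8), item 4 (v=4, w=3)
Capacity: 17
Checking all 16 subsets (w = total weight, v = total value):
  {}: w = 0, v = 0
  {1}: w = 8, v = 15
  {2}: w = 6, v = 9
  {3}: w = 8, v = 3
  {4}: w = 3, v = 4
  {1, 2}: w = 14, v = 24
  {1, 3}: w = 16, v = 18
  {1, 4}: w = 11, v = 19
  {2, 3}: w = 14, v = 12
  {2, 4}: w = 9, v = 13
  {3, 4}: w = 11, v = 7
  {1, 2, 3}: w = 22 > 17, infeasible
  {1, 2, 4}: w = 17, v = 28
  {1, 3, 4}: w = 19 > 17, infeasible
  {2, 3, 4}: w = 17, v = 16
  {1, 2, 3, 4}: w = 25 > 17, infeasible
Best feasible subset: items [1, 2, 4]
Total weight: 17 <= 17, total value: 28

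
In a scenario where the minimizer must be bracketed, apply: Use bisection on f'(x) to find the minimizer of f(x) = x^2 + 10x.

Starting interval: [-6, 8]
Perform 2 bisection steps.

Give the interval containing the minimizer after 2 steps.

Finding critical point of f(x) = x^2 + 10x using bisection on f'(x) = 2x + 10.
f'(x) = 0 when x = -5.
Starting interval: [-6, 8]
Step 1: mid = 1, f'(mid) = 12, new interval = [-6, 1]
Step 2: mid = -5/2, f'(mid) = 5, new interval = [-6, -5/2]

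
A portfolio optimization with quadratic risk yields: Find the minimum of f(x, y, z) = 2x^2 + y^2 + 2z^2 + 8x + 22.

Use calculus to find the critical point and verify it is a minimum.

f(x,y,z) = 2x^2 + y^2 + 2z^2 + 8x + 22
df/dx = 4x + (8) = 0 => x = -2
df/dy = 2y + (0) = 0 => y = 0
df/dz = 4z + (0) = 0 => z = 0
f(-2,0,0) = 2*(-2)^2 + 1*(0)^2 + 2*(0)^2 + 8*(-2) + 22 = 14
Hessian is diagonal with entries 4, 2, 4 > 0, confirmed minimum.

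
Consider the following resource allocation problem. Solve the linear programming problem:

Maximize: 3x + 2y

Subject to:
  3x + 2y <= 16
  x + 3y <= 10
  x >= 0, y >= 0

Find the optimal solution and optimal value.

Feasible vertices: (0, 0), (0, 10/3), (4, 2), (16/3, 0)
Objective 3x + 2y at each:
  (0, 0): 0
  (0, 10/3): 20/3
  (4, 2): 16
  (16/3, 0): 16
Maximum is 16 at (4, 2).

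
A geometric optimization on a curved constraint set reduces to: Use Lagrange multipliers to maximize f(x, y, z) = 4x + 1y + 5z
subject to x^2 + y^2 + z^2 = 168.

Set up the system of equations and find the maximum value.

Lagrange conditions: 4 = 2*lambda*x, 1 = 2*lambda*y, 5 = 2*lambda*z
So x:4 = y:1 = z:5, i.e. x = 4t, y = 1t, z = 5t
Constraint: t^2*(4^2 + 1^2 + 5^2) = 168
  t^2 * 42 = 168  =>  t = sqrt(4)
Maximum = 4*4t + 1*1t + 5*5t = 42*sqrt(4) = 84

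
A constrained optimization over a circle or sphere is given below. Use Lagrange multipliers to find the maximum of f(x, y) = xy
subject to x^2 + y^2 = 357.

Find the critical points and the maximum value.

Lagrange conditions: y = 2*lambda*x and x = 2*lambda*y
If x = 0 then y = 0, violating the constraint, so x, y != 0.
Dividing: y/x = x/y => x^2 = y^2 => y = x or y = -x
Constraint: 2x^2 = 357 => x^2 = 357/2 => x = +/-sqrt(357/2)
Critical points: (sqrt(357/2), sqrt(357/2)), (-sqrt(357/2), -sqrt(357/2)), (sqrt(357/2), -sqrt(357/2)), (-sqrt(357/2), sqrt(357/2))
  y = x:  xy = x^2 = 357/2  at (sqrt(357/2), sqrt(357/2)) and (-sqrt(357/2), -sqrt(357/2))
  y = -x: xy = -x^2 = -357/2 at (sqrt(357/2), -sqrt(357/2)) and (-sqrt(357/2), sqrt(357/2))
Maximum xy = 357/2 at (sqrt(357/2), sqrt(357/2)) and (-sqrt(357/2), -sqrt(357/2))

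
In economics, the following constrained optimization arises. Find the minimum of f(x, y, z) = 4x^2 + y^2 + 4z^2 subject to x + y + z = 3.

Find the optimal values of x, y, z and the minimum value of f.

Using Lagrange multipliers on f = 4x^2 + y^2 + 4z^2 with constraint x + y + z = 3:
Conditions: 2*4*x = lambda, 2*1*y = lambda, 2*4*z = lambda
So x = lambda/8, y = lambda/2, z = lambda/8
Substituting into constraint: lambda * (3/4) = 3
lambda = 4
x = 1/2, y = 2, z = 1/2
Minimum value = 6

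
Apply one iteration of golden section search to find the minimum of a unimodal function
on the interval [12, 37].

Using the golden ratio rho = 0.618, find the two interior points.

Golden section search on [12, 37].
Golden ratio rho = 0.618 (approx).
Interior points:
  x_1 = 12 + (1-0.618)*25 = 21.5500
  x_2 = 12 + 0.618*25 = 27.4500
Compare f(x_1) and f(x_2) to determine which subinterval to keep.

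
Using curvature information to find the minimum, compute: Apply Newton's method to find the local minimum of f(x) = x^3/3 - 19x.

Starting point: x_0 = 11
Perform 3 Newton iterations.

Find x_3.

f(x) = x^3/3 - 19x
f'(x) = x^2 - 19, f''(x) = 2x
Newton update: x_{n+1} = x_n - (x_n^2 - 19)/(2*x_n)
Step 1: x_0 = 11, f'=102, f''=22, x_1 = 70/11
Step 2: x_1 = 70/11, f'=2601/121, f''=140/11, x_2 = 7199/1540
Step 3: x_2 = 7199/1540, f'=6765201/2371600, f''=7199/770, x_3 = 96886001/22172920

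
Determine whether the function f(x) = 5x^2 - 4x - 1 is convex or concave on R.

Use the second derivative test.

f(x) = 5x^2 - 4x - 1
f'(x) = 10x - 4
f''(x) = 10
Since f''(x) = 10 > 0 for all x, f is convex on R.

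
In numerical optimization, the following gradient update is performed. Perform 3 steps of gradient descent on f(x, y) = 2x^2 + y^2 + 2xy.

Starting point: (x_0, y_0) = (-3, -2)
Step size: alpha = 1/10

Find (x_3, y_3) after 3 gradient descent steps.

f(x,y) = 2x^2 + y^2 + 2xy
grad_x = 4x + 2y, grad_y = 2y + 2x
Step 1: grad = (-16, -10), (-7/5, -1)
Step 2: grad = (-38/5, -24/5), (-16/25, -13/25)
Step 3: grad = (-18/5, -58/25), (-7/25, -36/125)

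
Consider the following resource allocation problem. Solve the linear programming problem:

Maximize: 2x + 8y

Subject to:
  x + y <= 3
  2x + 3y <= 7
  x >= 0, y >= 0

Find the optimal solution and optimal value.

Feasible vertices: (0, 0), (0, 7/3), (2, 1), (3, 0)
Objective 2x + 8y at each:
  (0, 0): 0
  (0, 7/3): 56/3
  (2, 1): 12
  (3, 0): 6
Maximum is 56/3 at (0, 7/3).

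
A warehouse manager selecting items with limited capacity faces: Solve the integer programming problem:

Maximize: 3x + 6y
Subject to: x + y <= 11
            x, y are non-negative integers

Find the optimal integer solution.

Objective: 3x + 6y, constraint: x + y <= 11
Coefficient of y is 6 > coefficient of x is 3, so allocate the entire budget to y.
Optimal: x = 0, y = 11, value = 66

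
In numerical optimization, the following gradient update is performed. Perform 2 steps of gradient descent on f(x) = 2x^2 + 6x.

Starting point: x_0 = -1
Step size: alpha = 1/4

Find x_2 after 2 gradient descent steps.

f(x) = 2x^2 + 6x, f'(x) = 4x + (6)
Step 1: f'(-1) = 2, x_1 = -1 - 1/4 * 2 = -3/2
Step 2: f'(-3/2) = 0, x_2 = -3/2 - 1/4 * 0 = -3/2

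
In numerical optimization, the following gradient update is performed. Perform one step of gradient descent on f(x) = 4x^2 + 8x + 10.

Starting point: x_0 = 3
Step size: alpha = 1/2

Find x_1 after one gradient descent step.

f(x) = 4x^2 + 8x + 10
f'(x) = 8x + 8
f'(3) = 8*3 + (8) = 32
x_1 = x_0 - alpha * f'(x_0) = 3 - 1/2 * 32 = -13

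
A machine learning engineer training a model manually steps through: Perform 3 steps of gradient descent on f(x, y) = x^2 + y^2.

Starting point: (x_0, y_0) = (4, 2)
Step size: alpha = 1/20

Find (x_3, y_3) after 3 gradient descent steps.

f(x,y) = x^2 + y^2
grad_x = 2x + 0y, grad_y = 2y + 0x
Step 1: grad = (8, 4), (18/5, 9/5)
Step 2: grad = (36/5, 18/5), (81/25, 81/50)
Step 3: grad = (162/25, 81/25), (729/250, 729/500)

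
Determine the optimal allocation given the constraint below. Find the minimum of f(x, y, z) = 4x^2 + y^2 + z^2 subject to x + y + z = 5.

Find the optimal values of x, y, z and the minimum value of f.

Using Lagrange multipliers on f = 4x^2 + y^2 + z^2 with constraint x + y + z = 5:
Conditions: 2*4*x = lambda, 2*1*y = lambda, 2*1*z = lambda
So x = lambda/8, y = lambda/2, z = lambda/2
Substituting into constraint: lambda * (9/8) = 5
lambda = 40/9
x = 5/9, y = 20/9, z = 20/9
Minimum value = 100/9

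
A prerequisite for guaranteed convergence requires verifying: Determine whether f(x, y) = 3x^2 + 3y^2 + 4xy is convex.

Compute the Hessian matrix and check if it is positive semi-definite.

f(x,y) = 3x^2 + 3y^2 + 4xy
Hessian H = [[6, 4], [4, 6]]
trace(H) = 12, det(H) = 20
Eigenvalues: (12 +/- sqrt(64)) / 2 = 10, 2
Since both eigenvalues > 0, f is convex.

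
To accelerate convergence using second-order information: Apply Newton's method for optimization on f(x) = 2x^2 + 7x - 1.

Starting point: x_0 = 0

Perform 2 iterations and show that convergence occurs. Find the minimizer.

f(x) = 2x^2 + 7x - 1, f'(x) = 4x + (7), f''(x) = 4
Step 1: f'(0) = 7, x_1 = 0 - 7/4 = -7/4
Step 2: f'(-7/4) = 0, x_2 = -7/4 (converged)
Newton's method converges in 1 step for quadratics.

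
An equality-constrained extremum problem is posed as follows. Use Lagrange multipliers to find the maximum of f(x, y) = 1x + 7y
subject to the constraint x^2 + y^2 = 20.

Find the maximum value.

Set up Lagrange conditions: grad f = lambda * grad g
  1 = 2*lambda*x
  7 = 2*lambda*y
From these: x/y = 1/7, so x = 1t, y = 7t for some t.
Substitute into constraint: (1t)^2 + (7t)^2 = 20
  t^2 * 50 = 20
  t = sqrt(20/50)
Maximum = 1*x + 7*y = (1^2 + 7^2)*t = 50 * sqrt(20/50) = sqrt(1000)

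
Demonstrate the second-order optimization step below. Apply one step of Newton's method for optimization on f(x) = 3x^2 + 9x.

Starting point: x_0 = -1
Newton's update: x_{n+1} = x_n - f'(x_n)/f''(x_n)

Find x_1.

f(x) = 3x^2 + 9x
f'(x) = 6x + (9), f''(x) = 6
Newton step: x_1 = x_0 - f'(x_0)/f''(x_0)
f'(-1) = 3
x_1 = -1 - 3/6 = -3/2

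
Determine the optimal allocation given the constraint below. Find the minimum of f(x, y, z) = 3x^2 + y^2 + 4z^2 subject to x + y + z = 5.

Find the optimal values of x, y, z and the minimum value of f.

Using Lagrange multipliers on f = 3x^2 + y^2 + 4z^2 with constraint x + y + z = 5:
Conditions: 2*3*x = lambda, 2*1*y = lambda, 2*4*z = lambda
So x = lambda/6, y = lambda/2, z = lambda/8
Substituting into constraint: lambda * (19/24) = 5
lambda = 120/19
x = 20/19, y = 60/19, z = 15/19
Minimum value = 300/19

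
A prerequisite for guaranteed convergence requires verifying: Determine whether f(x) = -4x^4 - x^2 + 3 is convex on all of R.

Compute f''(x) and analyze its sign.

f(x) = -4x^4 - x^2 + 3
f'(x) = -16x^3 + -2x
f''(x) = -48x^2 + -2
f''(x) = -48x^2 + -2 <= -2 < 0 for all x
Therefore, f is concave on R.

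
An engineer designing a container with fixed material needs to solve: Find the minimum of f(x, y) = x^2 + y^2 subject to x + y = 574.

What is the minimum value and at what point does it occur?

Substitute y = 574 - x into f(x,y) = x^2 + y^2:
g(x) = x^2 + (574 - x)^2 = 2x^2 - 1148x + 329476
g'(x) = 4x - 1148 = 0  =>  x = 287
y = 574 - 287 = 287
Minimum value = 287^2 + 287^2 = 164738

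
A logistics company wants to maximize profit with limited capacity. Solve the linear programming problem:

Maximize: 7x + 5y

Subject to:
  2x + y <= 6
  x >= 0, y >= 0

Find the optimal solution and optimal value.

The feasible region has vertices at [(0, 0), (3, 0), (0, 6)].
Checking objective 7x + 5y at each vertex:
  (0, 0): 7*0 + 5*0 = 0
  (3, 0): 7*3 + 5*0 = 21
  (0, 6): 7*0 + 5*6 = 30
Maximum is 30 at (0, 6).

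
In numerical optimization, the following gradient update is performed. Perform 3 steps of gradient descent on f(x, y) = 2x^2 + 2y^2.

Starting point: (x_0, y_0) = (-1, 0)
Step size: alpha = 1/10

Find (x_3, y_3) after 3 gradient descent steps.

f(x,y) = 2x^2 + 2y^2
grad_x = 4x + 0y, grad_y = 4y + 0x
Step 1: grad = (-4, 0), (-3/5, 0)
Step 2: grad = (-12/5, 0), (-9/25, 0)
Step 3: grad = (-36/25, 0), (-27/125, 0)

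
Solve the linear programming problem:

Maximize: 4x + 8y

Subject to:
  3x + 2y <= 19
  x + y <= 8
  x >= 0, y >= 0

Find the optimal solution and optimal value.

Feasible vertices: (0, 0), (0, 8), (3, 5), (19/3, 0)
Objective 4x + 8y at each:
  (0, 0): 0
  (0, 8): 64
  (3, 5): 52
  (19/3, 0): 76/3
Maximum is 64 at (0, 8).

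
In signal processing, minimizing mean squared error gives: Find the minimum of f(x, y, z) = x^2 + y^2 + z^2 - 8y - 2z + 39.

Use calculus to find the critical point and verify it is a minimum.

f(x,y,z) = x^2 + y^2 + z^2 - 8y - 2z + 39
df/dx = 2x + (0) = 0 => x = 0
df/dy = 2y + (-8) = 0 => y = 4
df/dz = 2z + (-2) = 0 => z = 1
f(0,4,1) = 1*(0)^2 + 1*(4)^2 + 1*(1)^2 + -8*(4) + -2*(1) + 39 = 22
Hessian is diagonal with entries 2, 2, 2 > 0, confirmed minimum.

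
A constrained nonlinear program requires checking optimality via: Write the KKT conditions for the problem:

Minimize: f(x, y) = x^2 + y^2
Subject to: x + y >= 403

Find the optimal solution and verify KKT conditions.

KKT conditions for min x^2 + y^2 s.t. x + y >= 403:
Stationarity: 2x = mu, 2y = mu
So x = y = mu/2.
Complementary slackness: mu*(x + y - 403) = 0
Primal feasibility: x + y >= 403; dual feasibility: mu >= 0
If mu = 0 then x = y = 0, but 0 + 0 < 403 is infeasible, so the constraint is active.
Constraint active: x + y = 2*(mu/2) = 403 => mu = 403
x = y = 403/2, f = 162409/2
Verify: stationarity 2*(403/2) = 403 = mu; primal 403/2 + 403/2 = 403 >= 403; dual mu = 403 >= 0; complementary slackness 403*(403 - 403) = 0. All KKT conditions hold.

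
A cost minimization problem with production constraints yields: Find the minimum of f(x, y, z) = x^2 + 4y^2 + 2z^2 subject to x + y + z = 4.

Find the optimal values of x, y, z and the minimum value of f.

Using Lagrange multipliers on f = x^2 + 4y^2 + 2z^2 with constraint x + y + z = 4:
Conditions: 2*1*x = lambda, 2*4*y = lambda, 2*2*z = lambda
So x = lambda/2, y = lambda/8, z = lambda/4
Substituting into constraint: lambda * (7/8) = 4
lambda = 32/7
x = 16/7, y = 4/7, z = 8/7
Minimum value = 64/7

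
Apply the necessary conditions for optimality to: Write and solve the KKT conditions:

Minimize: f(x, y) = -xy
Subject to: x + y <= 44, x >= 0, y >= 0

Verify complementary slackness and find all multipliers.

Problem: min -xy s.t. x + y <= 44 (multiplier lambda), x >= 0 (mu_x), y >= 0 (mu_y)
KKT stationarity: -y + lambda - mu_x = 0, -x + lambda - mu_y = 0, with lambda, mu_x, mu_y >= 0
Complementary slackness: lambda*(x + y - 44) = 0, mu_x*x = 0, mu_y*y = 0
If lambda = 0: y = -mu_x <= 0 and x = -mu_y <= 0 force x = y = 0 with f = 0; but x = y = 22 is feasible with f = -484 < 0, so this is not the minimum. Hence lambda > 0 and x + y = 44.
Try x > 0, y > 0 (so mu_x = mu_y = 0): y = lambda, x = lambda => x = y = lambda
x + y = 44 => 2*lambda = 44 => lambda = 22
x* = y* = 22 > 0, consistent with mu_x = mu_y = 0.
(Any feasible point with x = 0 or y = 0 has f = 0 > -484, so the minimum is not on those boundaries.)
min(-xy) = -484 (i.e. max xy = 484)
Multipliers: lambda = 22, mu_x = 0, mu_y = 0
Complementary slackness: lambda*(x + y - 44) = 22*(22 + 22 - 44) = 0, mu_x*x = 0*22 = 0, mu_y*y = 0*22 = 0. Satisfied.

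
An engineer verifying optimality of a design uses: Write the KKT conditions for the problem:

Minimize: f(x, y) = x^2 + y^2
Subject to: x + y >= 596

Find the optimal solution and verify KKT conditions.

KKT conditions for min x^2 + y^2 s.t. x + y >= 596:
Stationarity: 2x = mu, 2y = mu
So x = y = mu/2.
Complementary slackness: mu*(x + y - 596) = 0
Primal feasibility: x + y >= 596; dual feasibility: mu >= 0
If mu = 0 then x = y = 0, but 0 + 0 < 596 is infeasible, so the constraint is active.
Constraint active: x + y = 2*(mu/2) = 596 => mu = 596
x = y = 298, f = 177608
Verify: stationarity 2*298 = 596 = mu; primal 298 + 298 = 596 >= 596; dual mu = 596 >= 0; complementary slackness 596*(596 - 596) = 0. All KKT conditions hold.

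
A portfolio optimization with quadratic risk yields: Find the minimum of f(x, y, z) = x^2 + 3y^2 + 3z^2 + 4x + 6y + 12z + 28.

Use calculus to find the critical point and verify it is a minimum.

f(x,y,z) = x^2 + 3y^2 + 3z^2 + 4x + 6y + 12z + 28
df/dx = 2x + (4) = 0 => x = -2
df/dy = 6y + (6) = 0 => y = -1
df/dz = 6z + (12) = 0 => z = -2
f(-2,-1,-2) = 1*(-2)^2 + 3*(-1)^2 + 3*(-2)^2 + 4*(-2) + 6*(-1) + 12*(-2) + 28 = 9
Hessian is diagonal with entries 2, 6, 6 > 0, confirmed minimum.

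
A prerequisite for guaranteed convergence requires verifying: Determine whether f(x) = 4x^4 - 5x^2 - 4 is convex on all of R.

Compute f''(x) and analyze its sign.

f(x) = 4x^4 - 5x^2 - 4
f'(x) = 16x^3 + -10x
f''(x) = 48x^2 + -10
f''(0) = -10 < 0, so not convex near x = 0
Therefore, f is not globally convex on R.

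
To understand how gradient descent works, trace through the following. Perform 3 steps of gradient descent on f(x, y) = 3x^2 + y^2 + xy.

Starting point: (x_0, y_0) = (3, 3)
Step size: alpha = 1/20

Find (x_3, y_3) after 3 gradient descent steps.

f(x,y) = 3x^2 + y^2 + xy
grad_x = 6x + 1y, grad_y = 2y + 1x
Step 1: grad = (21, 9), (39/20, 51/20)
Step 2: grad = (57/4, 141/20), (99/80, 879/400)
Step 3: grad = (3849/400, 2253/400), (6051/8000, 15327/8000)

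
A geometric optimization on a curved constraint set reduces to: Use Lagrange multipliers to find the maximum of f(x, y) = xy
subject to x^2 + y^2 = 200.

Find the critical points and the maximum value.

Lagrange conditions: y = 2*lambda*x and x = 2*lambda*y
If x = 0 then y = 0, violating the constraint, so x, y != 0.
Dividing: y/x = x/y => x^2 = y^2 => y = x or y = -x
Constraint: 2x^2 = 200 => x^2 = 100 => x = +/-10
Critical points: (10, 10), (-10, -10), (10, -10), (-10, 10)
  y = x:  xy = x^2 = 100  at (10, 10) and (-10, -10)
  y = -x: xy = -x^2 = -100 at (10, -10) and (-10, 10)
Maximum xy = 100 at (10, 10) and (-10, -10)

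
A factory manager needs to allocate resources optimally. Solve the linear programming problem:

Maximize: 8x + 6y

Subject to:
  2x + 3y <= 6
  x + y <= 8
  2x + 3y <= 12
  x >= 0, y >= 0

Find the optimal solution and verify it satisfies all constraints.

Feasible vertices: (0, 0), (0, 2), (3, 0)
Objective 8x + 6y at each vertex:
  (0, 0): 0
  (0, 2): 12
  (3, 0): 24
Maximum is 24 at (3, 0).
Verify constraints at (x, y) = (3, 0):
  2*3 + 3*0 = 6 <= 6 (active)
  1*3 + 1*0 = 3 <= 8
  2*3 + 3*0 = 6 <= 12
  x = 3 >= 0, y = 0 >= 0. All constraints satisfied.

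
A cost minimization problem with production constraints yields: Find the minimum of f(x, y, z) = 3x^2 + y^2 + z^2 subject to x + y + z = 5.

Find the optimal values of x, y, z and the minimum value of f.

Using Lagrange multipliers on f = 3x^2 + y^2 + z^2 with constraint x + y + z = 5:
Conditions: 2*3*x = lambda, 2*1*y = lambda, 2*1*z = lambda
So x = lambda/6, y = lambda/2, z = lambda/2
Substituting into constraint: lambda * (7/6) = 5
lambda = 30/7
x = 5/7, y = 15/7, z = 15/7
Minimum value = 75/7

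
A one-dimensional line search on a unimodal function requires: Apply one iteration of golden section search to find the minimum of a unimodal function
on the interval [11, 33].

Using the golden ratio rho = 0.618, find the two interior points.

Golden section search on [11, 33].
Golden ratio rho = 0.618 (approx).
Interior points:
  x_1 = 11 + (1-0.618)*22 = 19.4040
  x_2 = 11 + 0.618*22 = 24.5960
Compare f(x_1) and f(x_2) to determine which subinterval to keep.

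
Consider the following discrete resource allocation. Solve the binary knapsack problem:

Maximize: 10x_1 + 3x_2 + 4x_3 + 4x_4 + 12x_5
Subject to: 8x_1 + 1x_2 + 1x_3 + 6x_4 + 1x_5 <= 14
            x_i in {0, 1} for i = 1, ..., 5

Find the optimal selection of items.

Items: item 1 (v=10, w=8), item 2 (v=3, w=1), item 3 (v=4, w=1), item 4 (v=4, w=6), item 5 (v=12, w=1)
Capacity: 14
Checking all 32 subsets (w = total weight, v = total value):
  {}: w = 0, v = 0
  {1}: w = 8, v = 10
  {2}: w = 1, v = 3
  {3}: w = 1, v = 4
  {4}: w = 6, v = 4
  {5}: w = 1, v = 12
  {1, 2}: w = 9, v = 13
  {1, 3}: w = 9, v = 14
  {1, 4}: w = 14, v = 14
  {1, 5}: w = 9, v = 22
  {2, 3}: w = 2, v = 7
  {2, 4}: w = 7, v = 7
  {2, 5}: w = 2, v = 15
  {3, 4}: w = 7, v = 8
  {3, 5}: w = 2, v = 16
  {4, 5}: w = 7, v = 16
  {1, 2, 3}: w = 10, v = 17
  {1, 2, 4}: w = 15 > 14, infeasible
  {1, 2, 5}: w = 10, v = 25
  {1, 3, 4}: w = 15 > 14, infeasible
  {1, 3, 5}: w = 10, v = 26
  {1, 4, 5}: w = 15 > 14, infeasible
  {2, 3, 4}: w = 8, v = 11
  {2, 3, 5}: w = 3, v = 19
  {2, 4, 5}: w = 8, v = 19
  {3, 4, 5}: w = 8, v = 20
  {1, 2, 3, 4}: w = 16 > 14, infeasible
  {1, 2, 3, 5}: w = 11, v = 29
  {1, 2, 4, 5}: w = 16 > 14, infeasible
  {1, 3, 4, 5}: w = 16 > 14, infeasible
  {2, 3, 4, 5}: w = 9, v = 23
  {1, 2, 3, 4, 5}: w = 17 > 14, infeasible
Best feasible subset: items [1, 2, 3, 5]
Total weight: 11 <= 14, total value: 29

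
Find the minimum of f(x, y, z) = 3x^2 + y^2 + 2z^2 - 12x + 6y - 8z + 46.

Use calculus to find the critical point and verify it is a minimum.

f(x,y,z) = 3x^2 + y^2 + 2z^2 - 12x + 6y - 8z + 46
df/dx = 6x + (-12) = 0 => x = 2
df/dy = 2y + (6) = 0 => y = -3
df/dz = 4z + (-8) = 0 => z = 2
f(2,-3,2) = 3*(2)^2 + 1*(-3)^2 + 2*(2)^2 + -12*(2) + 6*(-3) + -8*(2) + 46 = 17
Hessian is diagonal with entries 6, 2, 4 > 0, confirmed minimum.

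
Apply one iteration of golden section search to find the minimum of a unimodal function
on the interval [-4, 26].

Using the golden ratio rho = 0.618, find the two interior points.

Golden section search on [-4, 26].
Golden ratio rho = 0.618 (approx).
Interior points:
  x_1 = -4 + (1-0.618)*30 = 7.4600
  x_2 = -4 + 0.618*30 = 14.5400
Compare f(x_1) and f(x_2) to determine which subinterval to keep.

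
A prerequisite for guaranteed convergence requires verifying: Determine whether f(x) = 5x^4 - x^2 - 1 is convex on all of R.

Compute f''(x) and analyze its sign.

f(x) = 5x^4 - x^2 - 1
f'(x) = 20x^3 + -2x
f''(x) = 60x^2 + -2
f''(0) = -2 < 0, so not convex near x = 0
Therefore, f is not globally convex on R.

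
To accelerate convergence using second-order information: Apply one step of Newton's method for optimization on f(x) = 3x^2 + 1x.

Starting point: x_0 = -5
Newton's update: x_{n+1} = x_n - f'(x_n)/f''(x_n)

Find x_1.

f(x) = 3x^2 + 1x
f'(x) = 6x + (1), f''(x) = 6
Newton step: x_1 = x_0 - f'(x_0)/f''(x_0)
f'(-5) = -29
x_1 = -5 - -29/6 = -1/6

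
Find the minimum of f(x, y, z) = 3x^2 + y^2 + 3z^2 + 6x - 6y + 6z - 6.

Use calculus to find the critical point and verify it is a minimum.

f(x,y,z) = 3x^2 + y^2 + 3z^2 + 6x - 6y + 6z - 6
df/dx = 6x + (6) = 0 => x = -1
df/dy = 2y + (-6) = 0 => y = 3
df/dz = 6z + (6) = 0 => z = -1
f(-1,3,-1) = 3*(-1)^2 + 1*(3)^2 + 3*(-1)^2 + 6*(-1) + -6*(3) + 6*(-1) + -6 = -21
Hessian is diagonal with entries 6, 2, 6 > 0, confirmed minimum.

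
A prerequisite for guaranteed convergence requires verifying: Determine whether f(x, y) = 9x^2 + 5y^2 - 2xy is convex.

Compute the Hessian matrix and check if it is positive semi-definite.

f(x,y) = 9x^2 + 5y^2 - 2xy
Hessian H = [[18, -2], [-2, 10]]
trace(H) = 28, det(H) = 176
Eigenvalues: (28 +/- sqrt(80)) / 2 = 18.47, 9.528
Since both eigenvalues > 0, f is convex.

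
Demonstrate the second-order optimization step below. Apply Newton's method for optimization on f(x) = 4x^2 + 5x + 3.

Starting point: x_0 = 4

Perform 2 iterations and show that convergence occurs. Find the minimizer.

f(x) = 4x^2 + 5x + 3, f'(x) = 8x + (5), f''(x) = 8
Step 1: f'(4) = 37, x_1 = 4 - 37/8 = -5/8
Step 2: f'(-5/8) = 0, x_2 = -5/8 (converged)
Newton's method converges in 1 step for quadratics.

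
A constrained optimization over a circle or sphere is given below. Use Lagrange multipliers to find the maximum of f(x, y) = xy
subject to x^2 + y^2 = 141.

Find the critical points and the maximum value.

Lagrange conditions: y = 2*lambda*x and x = 2*lambda*y
If x = 0 then y = 0, violating the constraint, so x, y != 0.
Dividing: y/x = x/y => x^2 = y^2 => y = x or y = -x
Constraint: 2x^2 = 141 => x^2 = 141/2 => x = +/-sqrt(141/2)
Critical points: (sqrt(141/2), sqrt(141/2)), (-sqrt(141/2), -sqrt(141/2)), (sqrt(141/2), -sqrt(141/2)), (-sqrt(141/2), sqrt(141/2))
  y = x:  xy = x^2 = 141/2  at (sqrt(141/2), sqrt(141/2)) and (-sqrt(141/2), -sqrt(141/2))
  y = -x: xy = -x^2 = -141/2 at (sqrt(141/2), -sqrt(141/2)) and (-sqrt(141/2), sqrt(141/2))
Maximum xy = 141/2 at (sqrt(141/2), sqrt(141/2)) and (-sqrt(141/2), -sqrt(141/2))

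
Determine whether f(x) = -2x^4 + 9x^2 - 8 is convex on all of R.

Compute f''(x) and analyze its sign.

f(x) = -2x^4 + 9x^2 - 8
f'(x) = -8x^3 + 18x
f''(x) = -24x^2 + 18
f''(x) = -24x^2 + 18 -> -inf as |x| -> inf
Therefore, f is not globally convex on R.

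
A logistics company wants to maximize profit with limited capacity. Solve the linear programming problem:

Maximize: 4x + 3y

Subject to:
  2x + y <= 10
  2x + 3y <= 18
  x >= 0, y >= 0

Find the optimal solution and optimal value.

Feasible vertices: (0, 0), (0, 6), (3, 4), (5, 0)
Objective 4x + 3y at each:
  (0, 0): 0
  (0, 6): 18
  (3, 4): 24
  (5, 0): 20
Maximum is 24 at (3, 4).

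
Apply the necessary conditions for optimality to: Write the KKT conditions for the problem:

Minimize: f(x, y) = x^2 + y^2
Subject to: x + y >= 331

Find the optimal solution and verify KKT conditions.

KKT conditions for min x^2 + y^2 s.t. x + y >= 331:
Stationarity: 2x = mu, 2y = mu
So x = y = mu/2.
Complementary slackness: mu*(x + y - 331) = 0
Primal feasibility: x + y >= 331; dual feasibility: mu >= 0
If mu = 0 then x = y = 0, but 0 + 0 < 331 is infeasible, so the constraint is active.
Constraint active: x + y = 2*(mu/2) = 331 => mu = 331
x = y = 331/2, f = 109561/2
Verify: stationarity 2*(331/2) = 331 = mu; primal 331/2 + 331/2 = 331 >= 331; dual mu = 331 >= 0; complementary slackness 331*(331 - 331) = 0. All KKT conditions hold.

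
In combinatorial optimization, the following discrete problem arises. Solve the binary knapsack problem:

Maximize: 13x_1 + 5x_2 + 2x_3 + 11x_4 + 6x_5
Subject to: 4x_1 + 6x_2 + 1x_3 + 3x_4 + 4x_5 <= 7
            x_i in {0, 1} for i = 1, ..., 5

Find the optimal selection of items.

Items: item 1 (v=13, w=4), item 2 (v=5, w=6), item 3 (v=2, w=1), item 4 (v=11, w=3), item 5 (v=6, w=4)
Capacity: 7
Checking all 32 subsets (w = total weight, v = total value):
  {}: w = 0, v = 0
  {1}: w = 4, v = 13
  {2}: w = 6, v = 5
  {3}: w = 1, v = 2
  {4}: w = 3, v = 11
  {5}: w = 4, v = 6
  {1, 2}: w = 10 > 7, infeasible
  {1, 3}: w = 5, v = 15
  {1, 4}: w = 7, v = 24
  {1, 5}: w = 8 > 7, infeasible
  {2, 3}: w = 7, v = 7
  {2, 4}: w = 9 > 7, infeasible
  {2, 5}: w = 10 > 7, infeasible
  {3, 4}: w = 4, v = 13
  {3, 5}: w = 5, v = 8
  {4, 5}: w = 7, v = 17
  {1, 2, 3}: w = 11 > 7, infeasible
  {1, 2, 4}: w = 13 > 7, infeasible
  {1, 2, 5}: w = 14 > 7, infeasible
  {1, 3, 4}: w = 8 > 7, infeasible
  {1, 3, 5}: w = 9 > 7, infeasible
  {1, 4, 5}: w = 11 > 7, infeasible
  {2, 3, 4}: w = 10 > 7, infeasible
  {2, 3, 5}: w = 11 > 7, infeasible
  {2, 4, 5}: w = 13 > 7, infeasible
  {3, 4, 5}: w = 8 > 7, infeasible
  {1, 2, 3, 4}: w = 14 > 7, infeasible
  {1, 2, 3, 5}: w = 15 > 7, infeasible
  {1, 2, 4, 5}: w = 17 > 7, infeasible
  {1, 3, 4, 5}: w = 12 > 7, infeasible
  {2, 3, 4, 5}: w = 14 > 7, infeasible
  {1, 2, 3, 4, 5}: w = 18 > 7, infeasible
Best feasible subset: items [1, 4]
Total weight: 7 <= 7, total value: 24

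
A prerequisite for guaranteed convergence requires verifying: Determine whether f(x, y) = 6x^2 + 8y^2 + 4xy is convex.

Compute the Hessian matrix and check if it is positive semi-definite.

f(x,y) = 6x^2 + 8y^2 + 4xy
Hessian H = [[12, 4], [4, 16]]
trace(H) = 28, det(H) = 176
Eigenvalues: (28 +/- sqrt(80)) / 2 = 18.47, 9.528
Since both eigenvalues > 0, f is convex.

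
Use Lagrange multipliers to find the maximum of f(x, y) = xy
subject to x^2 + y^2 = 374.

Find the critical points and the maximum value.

Lagrange conditions: y = 2*lambda*x and x = 2*lambda*y
If x = 0 then y = 0, violating the constraint, so x, y != 0.
Dividing: y/x = x/y => x^2 = y^2 => y = x or y = -x
Constraint: 2x^2 = 374 => x^2 = 187 => x = +/-sqrt(187)
Critical points: (sqrt(187), sqrt(187)), (-sqrt(187), -sqrt(187)), (sqrt(187), -sqrt(187)), (-sqrt(187), sqrt(187))
  y = x:  xy = x^2 = 187  at (sqrt(187), sqrt(187)) and (-sqrt(187), -sqrt(187))
  y = -x: xy = -x^2 = -187 at (sqrt(187), -sqrt(187)) and (-sqrt(187), sqrt(187))
Maximum xy = 187 at (sqrt(187), sqrt(187)) and (-sqrt(187), -sqrt(187))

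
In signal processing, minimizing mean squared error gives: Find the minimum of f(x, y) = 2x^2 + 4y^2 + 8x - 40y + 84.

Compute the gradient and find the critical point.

f(x,y) = 2x^2 + 4y^2 + 8x - 40y + 84
df/dx = 4x + (8) = 0  =>  x = -2
df/dy = 8y + (-40) = 0  =>  y = 5
f(-2, 5) = 2*(-2)^2 + 4*(5)^2 + 8*(-2) + -40*(5) + 84 = -24
Hessian is diagonal with entries 4, 8 > 0, so this is a minimum.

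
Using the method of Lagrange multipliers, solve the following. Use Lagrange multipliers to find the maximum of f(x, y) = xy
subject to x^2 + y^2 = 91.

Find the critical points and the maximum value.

Lagrange conditions: y = 2*lambda*x and x = 2*lambda*y
If x = 0 then y = 0, violating the constraint, so x, y != 0.
Dividing: y/x = x/y => x^2 = y^2 => y = x or y = -x
Constraint: 2x^2 = 91 => x^2 = 91/2 => x = +/-sqrt(91/2)
Critical points: (sqrt(91/2), sqrt(91/2)), (-sqrt(91/2), -sqrt(91/2)), (sqrt(91/2), -sqrt(91/2)), (-sqrt(91/2), sqrt(91/2))
  y = x:  xy = x^2 = 91/2  at (sqrt(91/2), sqrt(91/2)) and (-sqrt(91/2), -sqrt(91/2))
  y = -x: xy = -x^2 = -91/2 at (sqrt(91/2), -sqrt(91/2)) and (-sqrt(91/2), sqrt(91/2))
Maximum xy = 91/2 at (sqrt(91/2), sqrt(91/2)) and (-sqrt(91/2), -sqrt(91/2))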